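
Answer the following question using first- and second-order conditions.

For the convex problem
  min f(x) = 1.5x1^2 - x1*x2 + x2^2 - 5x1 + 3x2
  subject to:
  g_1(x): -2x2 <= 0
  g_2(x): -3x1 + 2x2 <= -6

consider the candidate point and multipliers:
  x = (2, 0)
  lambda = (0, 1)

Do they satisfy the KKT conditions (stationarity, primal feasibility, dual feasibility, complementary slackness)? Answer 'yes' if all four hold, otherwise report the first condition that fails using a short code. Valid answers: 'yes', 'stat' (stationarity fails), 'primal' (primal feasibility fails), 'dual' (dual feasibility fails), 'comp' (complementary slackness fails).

Gradient of f: grad f(x) = Q x + c = (1, 1)
Constraint values g_i(x) = a_i^T x - b_i:
  g_1((2, 0)) = 0
  g_2((2, 0)) = 0
Stationarity residual: grad f(x) + sum_i lambda_i a_i = (-2, 3)
  -> stationarity FAILS
Primal feasibility (all g_i <= 0): OK
Dual feasibility (all lambda_i >= 0): OK
Complementary slackness (lambda_i * g_i(x) = 0 for all i): OK

Verdict: the first failing condition is stationarity -> stat.

stat


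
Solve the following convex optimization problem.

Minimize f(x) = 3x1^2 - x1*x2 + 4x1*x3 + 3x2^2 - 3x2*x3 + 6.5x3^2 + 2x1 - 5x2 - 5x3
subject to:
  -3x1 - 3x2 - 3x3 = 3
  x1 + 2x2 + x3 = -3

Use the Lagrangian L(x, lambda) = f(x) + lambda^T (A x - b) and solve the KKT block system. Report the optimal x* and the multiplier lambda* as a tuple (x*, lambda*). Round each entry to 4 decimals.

Form the Lagrangian:
  L(x, lambda) = (1/2) x^T Q x + c^T x + lambda^T (A x - b)
Stationarity (grad_x L = 0): Q x + c + A^T lambda = 0.
Primal feasibility: A x = b.

This gives the KKT block system:
  [ Q   A^T ] [ x     ]   [-c ]
  [ A    0  ] [ lambda ] = [ b ]

Solving the linear system:
  x*      = (0.5455, -2, 0.4545)
  lambda* = (12.3636, 28)
  f(x*)   = 27.8636

x* = (0.5455, -2, 0.4545), lambda* = (12.3636, 28)


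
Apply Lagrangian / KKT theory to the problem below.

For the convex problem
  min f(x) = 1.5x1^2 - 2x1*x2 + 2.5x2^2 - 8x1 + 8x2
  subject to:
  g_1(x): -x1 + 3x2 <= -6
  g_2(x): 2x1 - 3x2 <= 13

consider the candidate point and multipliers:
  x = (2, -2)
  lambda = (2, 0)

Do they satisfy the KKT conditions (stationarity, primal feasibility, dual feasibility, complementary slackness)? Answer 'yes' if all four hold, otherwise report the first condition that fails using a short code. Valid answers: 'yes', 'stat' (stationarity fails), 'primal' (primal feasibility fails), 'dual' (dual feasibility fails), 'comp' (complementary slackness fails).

Gradient of f: grad f(x) = Q x + c = (2, -6)
Constraint values g_i(x) = a_i^T x - b_i:
  g_1((2, -2)) = -2
  g_2((2, -2)) = -3
Stationarity residual: grad f(x) + sum_i lambda_i a_i = (0, 0)
  -> stationarity OK
Primal feasibility (all g_i <= 0): OK
Dual feasibility (all lambda_i >= 0): OK
Complementary slackness (lambda_i * g_i(x) = 0 for all i): FAILS

Verdict: the first failing condition is complementary_slackness -> comp.

comp


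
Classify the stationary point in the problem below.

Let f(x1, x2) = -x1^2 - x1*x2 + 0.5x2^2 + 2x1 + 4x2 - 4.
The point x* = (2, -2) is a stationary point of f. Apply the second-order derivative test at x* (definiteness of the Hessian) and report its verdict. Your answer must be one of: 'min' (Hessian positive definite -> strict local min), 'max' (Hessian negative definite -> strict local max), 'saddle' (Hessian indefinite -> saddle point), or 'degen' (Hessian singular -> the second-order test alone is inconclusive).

Compute the Hessian H = grad^2 f:
  H = [[-2, -1], [-1, 1]]
Verify stationarity: grad f(x*) = H x* + g = (0, 0).
Eigenvalues of H: -2.3028, 1.3028.
Eigenvalues have mixed signs, so H is indefinite -> x* is a saddle point.

saddle


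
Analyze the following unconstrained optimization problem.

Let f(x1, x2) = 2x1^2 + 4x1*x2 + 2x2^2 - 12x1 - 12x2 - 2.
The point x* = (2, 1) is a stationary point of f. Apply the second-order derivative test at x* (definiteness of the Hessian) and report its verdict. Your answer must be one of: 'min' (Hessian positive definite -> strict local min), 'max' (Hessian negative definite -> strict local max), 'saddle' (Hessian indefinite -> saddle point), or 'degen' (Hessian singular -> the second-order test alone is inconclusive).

Compute the Hessian H = grad^2 f:
  H = [[4, 4], [4, 4]]
Verify stationarity: grad f(x*) = H x* + g = (0, 0).
Eigenvalues of H: 0, 8.
H has a zero eigenvalue (singular; positive semidefinite but not definite), so H is neither positive definite, negative definite, nor indefinite. The second-order test alone is inconclusive -> degen.
(Indeed, f is constant along the null direction of H through x*, so x* is not a strict local extremum.)

degen


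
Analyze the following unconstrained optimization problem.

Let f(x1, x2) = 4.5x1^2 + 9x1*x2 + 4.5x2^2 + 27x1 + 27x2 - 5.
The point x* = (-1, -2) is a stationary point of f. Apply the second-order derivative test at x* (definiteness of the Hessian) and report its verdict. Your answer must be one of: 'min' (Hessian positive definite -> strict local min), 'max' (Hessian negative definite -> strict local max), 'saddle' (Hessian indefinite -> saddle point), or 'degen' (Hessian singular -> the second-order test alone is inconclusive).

Compute the Hessian H = grad^2 f:
  H = [[9, 9], [9, 9]]
Verify stationarity: grad f(x*) = H x* + g = (0, 0).
Eigenvalues of H: 0, 18.
H has a zero eigenvalue (singular; positive semidefinite but not definite), so H is neither positive definite, negative definite, nor indefinite. The second-order test alone is inconclusive -> degen.
(Indeed, f is constant along the null direction of H through x*, so x* is not a strict local extremum.)

degen


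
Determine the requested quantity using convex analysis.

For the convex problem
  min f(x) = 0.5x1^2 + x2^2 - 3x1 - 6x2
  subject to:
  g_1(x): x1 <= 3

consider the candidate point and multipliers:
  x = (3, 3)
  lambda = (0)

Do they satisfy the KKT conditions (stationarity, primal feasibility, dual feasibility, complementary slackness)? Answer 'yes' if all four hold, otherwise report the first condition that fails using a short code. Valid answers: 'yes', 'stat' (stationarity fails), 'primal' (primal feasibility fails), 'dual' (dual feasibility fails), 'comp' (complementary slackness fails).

Gradient of f: grad f(x) = Q x + c = (0, 0)
Constraint values g_i(x) = a_i^T x - b_i:
  g_1((3, 3)) = 0
Stationarity residual: grad f(x) + sum_i lambda_i a_i = (0, 0)
  -> stationarity OK
Primal feasibility (all g_i <= 0): OK
Dual feasibility (all lambda_i >= 0): OK
Complementary slackness (lambda_i * g_i(x) = 0 for all i): OK

Verdict: yes, KKT holds.

yes


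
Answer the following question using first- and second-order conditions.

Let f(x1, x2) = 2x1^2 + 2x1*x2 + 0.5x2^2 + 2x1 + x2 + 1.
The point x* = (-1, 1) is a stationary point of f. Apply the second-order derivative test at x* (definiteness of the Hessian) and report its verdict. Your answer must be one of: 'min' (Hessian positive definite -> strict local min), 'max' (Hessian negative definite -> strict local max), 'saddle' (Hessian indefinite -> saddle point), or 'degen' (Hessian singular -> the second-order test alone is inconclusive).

Compute the Hessian H = grad^2 f:
  H = [[4, 2], [2, 1]]
Verify stationarity: grad f(x*) = H x* + g = (0, 0).
Eigenvalues of H: 0, 5.
H has a zero eigenvalue (singular; positive semidefinite but not definite), so H is neither positive definite, negative definite, nor indefinite. The second-order test alone is inconclusive -> degen.
(Indeed, f is constant along the null direction of H through x*, so x* is not a strict local extremum.)

degen


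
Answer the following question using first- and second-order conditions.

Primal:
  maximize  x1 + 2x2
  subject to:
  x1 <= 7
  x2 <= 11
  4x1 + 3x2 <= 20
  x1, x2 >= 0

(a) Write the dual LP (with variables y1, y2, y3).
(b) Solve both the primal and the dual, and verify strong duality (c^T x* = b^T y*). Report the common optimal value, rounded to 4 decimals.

The standard primal-dual pair for 'max c^T x s.t. A x <= b, x >= 0' is:
  Dual:  min b^T y  s.t.  A^T y >= c,  y >= 0.

So the dual LP is:
  minimize  7y1 + 11y2 + 20y3
  subject to:
    y1 + 4y3 >= 1
    y2 + 3y3 >= 2
    y1, y2, y3 >= 0

Solving the primal: x* = (0, 6.6667).
  primal value c^T x* = 13.3333.
Solving the dual: y* = (0, 0, 0.6667).
  dual value b^T y* = 13.3333.
Strong duality: c^T x* = b^T y*. Confirmed.

13.3333


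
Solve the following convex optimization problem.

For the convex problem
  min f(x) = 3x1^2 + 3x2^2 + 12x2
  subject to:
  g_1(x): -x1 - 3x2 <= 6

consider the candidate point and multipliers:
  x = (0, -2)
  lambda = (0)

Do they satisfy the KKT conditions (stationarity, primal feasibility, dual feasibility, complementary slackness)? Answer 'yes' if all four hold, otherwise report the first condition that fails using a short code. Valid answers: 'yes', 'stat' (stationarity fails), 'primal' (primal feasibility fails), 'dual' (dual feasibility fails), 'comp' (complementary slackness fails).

Gradient of f: grad f(x) = Q x + c = (0, 0)
Constraint values g_i(x) = a_i^T x - b_i:
  g_1((0, -2)) = 0
Stationarity residual: grad f(x) + sum_i lambda_i a_i = (0, 0)
  -> stationarity OK
Primal feasibility (all g_i <= 0): OK
Dual feasibility (all lambda_i >= 0): OK
Complementary slackness (lambda_i * g_i(x) = 0 for all i): OK

Verdict: yes, KKT holds.

yes


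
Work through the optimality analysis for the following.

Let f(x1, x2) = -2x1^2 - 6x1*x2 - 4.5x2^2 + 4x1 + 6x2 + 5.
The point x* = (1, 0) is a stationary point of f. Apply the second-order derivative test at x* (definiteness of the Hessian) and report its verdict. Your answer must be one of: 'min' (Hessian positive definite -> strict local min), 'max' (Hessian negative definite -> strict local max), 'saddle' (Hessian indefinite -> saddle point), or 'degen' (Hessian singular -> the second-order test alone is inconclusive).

Compute the Hessian H = grad^2 f:
  H = [[-4, -6], [-6, -9]]
Verify stationarity: grad f(x*) = H x* + g = (0, 0).
Eigenvalues of H: -13, 0.
H has a zero eigenvalue (singular; negative semidefinite but not definite), so H is neither positive definite, negative definite, nor indefinite. The second-order test alone is inconclusive -> degen.
(Indeed, f is constant along the null direction of H through x*, so x* is not a strict local extremum.)

degen


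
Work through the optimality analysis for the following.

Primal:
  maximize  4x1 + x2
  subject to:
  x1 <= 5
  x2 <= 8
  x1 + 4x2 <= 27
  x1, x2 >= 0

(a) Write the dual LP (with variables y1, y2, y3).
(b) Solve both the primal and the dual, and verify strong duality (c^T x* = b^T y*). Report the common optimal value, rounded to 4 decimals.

The standard primal-dual pair for 'max c^T x s.t. A x <= b, x >= 0' is:
  Dual:  min b^T y  s.t.  A^T y >= c,  y >= 0.

So the dual LP is:
  minimize  5y1 + 8y2 + 27y3
  subject to:
    y1 + y3 >= 4
    y2 + 4y3 >= 1
    y1, y2, y3 >= 0

Solving the primal: x* = (5, 5.5).
  primal value c^T x* = 25.5.
Solving the dual: y* = (3.75, 0, 0.25).
  dual value b^T y* = 25.5.
Strong duality: c^T x* = b^T y*. Confirmed.

25.5


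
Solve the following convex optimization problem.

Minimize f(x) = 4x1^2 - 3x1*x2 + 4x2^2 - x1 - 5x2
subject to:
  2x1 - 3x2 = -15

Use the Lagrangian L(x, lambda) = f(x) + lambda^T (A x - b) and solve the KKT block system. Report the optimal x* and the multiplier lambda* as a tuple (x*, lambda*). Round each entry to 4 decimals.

Form the Lagrangian:
  L(x, lambda) = (1/2) x^T Q x + c^T x + lambda^T (A x - b)
Stationarity (grad_x L = 0): Q x + c + A^T lambda = 0.
Primal feasibility: A x = b.

This gives the KKT block system:
  [ Q   A^T ] [ x     ]   [-c ]
  [ A    0  ] [ lambda ] = [ b ]

Solving the linear system:
  x*      = (-0.9706, 4.3529)
  lambda* = (10.9118)
  f(x*)   = 71.4412

x* = (-0.9706, 4.3529), lambda* = (10.9118)


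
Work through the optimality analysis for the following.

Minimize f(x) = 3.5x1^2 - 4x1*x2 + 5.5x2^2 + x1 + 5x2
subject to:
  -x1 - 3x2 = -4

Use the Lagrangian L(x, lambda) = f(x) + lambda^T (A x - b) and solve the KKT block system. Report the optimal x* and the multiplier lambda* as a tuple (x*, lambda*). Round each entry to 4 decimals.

Form the Lagrangian:
  L(x, lambda) = (1/2) x^T Q x + c^T x + lambda^T (A x - b)
Stationarity (grad_x L = 0): Q x + c + A^T lambda = 0.
Primal feasibility: A x = b.

This gives the KKT block system:
  [ Q   A^T ] [ x     ]   [-c ]
  [ A    0  ] [ lambda ] = [ b ]

Solving the linear system:
  x*      = (1, 1)
  lambda* = (4)
  f(x*)   = 11

x* = (1, 1), lambda* = (4)


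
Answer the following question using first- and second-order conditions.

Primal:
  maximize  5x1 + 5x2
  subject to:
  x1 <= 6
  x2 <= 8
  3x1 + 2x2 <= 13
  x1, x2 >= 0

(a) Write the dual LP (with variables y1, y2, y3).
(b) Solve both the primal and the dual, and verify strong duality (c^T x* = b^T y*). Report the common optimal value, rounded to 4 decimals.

The standard primal-dual pair for 'max c^T x s.t. A x <= b, x >= 0' is:
  Dual:  min b^T y  s.t.  A^T y >= c,  y >= 0.

So the dual LP is:
  minimize  6y1 + 8y2 + 13y3
  subject to:
    y1 + 3y3 >= 5
    y2 + 2y3 >= 5
    y1, y2, y3 >= 0

Solving the primal: x* = (0, 6.5).
  primal value c^T x* = 32.5.
Solving the dual: y* = (0, 0, 2.5).
  dual value b^T y* = 32.5.
Strong duality: c^T x* = b^T y*. Confirmed.

32.5


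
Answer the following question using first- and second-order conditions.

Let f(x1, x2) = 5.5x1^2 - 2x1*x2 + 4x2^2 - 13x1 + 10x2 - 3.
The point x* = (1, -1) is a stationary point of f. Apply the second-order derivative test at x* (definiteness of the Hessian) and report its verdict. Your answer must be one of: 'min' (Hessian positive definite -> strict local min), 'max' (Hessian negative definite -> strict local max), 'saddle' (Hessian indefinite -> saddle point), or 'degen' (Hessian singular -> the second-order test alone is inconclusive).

Compute the Hessian H = grad^2 f:
  H = [[11, -2], [-2, 8]]
Verify stationarity: grad f(x*) = H x* + g = (0, 0).
Eigenvalues of H: 7, 12.
Both eigenvalues > 0, so H is positive definite -> x* is a strict local min.

min


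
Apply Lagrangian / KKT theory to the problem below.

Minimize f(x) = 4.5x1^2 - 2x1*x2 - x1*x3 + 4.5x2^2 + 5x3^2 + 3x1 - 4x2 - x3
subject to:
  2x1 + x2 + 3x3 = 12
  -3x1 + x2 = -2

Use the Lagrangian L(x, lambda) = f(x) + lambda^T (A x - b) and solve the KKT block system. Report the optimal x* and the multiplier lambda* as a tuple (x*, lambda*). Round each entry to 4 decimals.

Form the Lagrangian:
  L(x, lambda) = (1/2) x^T Q x + c^T x + lambda^T (A x - b)
Stationarity (grad_x L = 0): Q x + c + A^T lambda = 0.
Primal feasibility: A x = b.

This gives the KKT block system:
  [ Q   A^T ] [ x     ]   [-c ]
  [ A    0  ] [ lambda ] = [ b ]

Solving the linear system:
  x*      = (1.2811, 1.8432, 2.5316)
  lambda* = (-7.6782, -2.3483)
  f(x*)   = 40.6904

x* = (1.2811, 1.8432, 2.5316), lambda* = (-7.6782, -2.3483)


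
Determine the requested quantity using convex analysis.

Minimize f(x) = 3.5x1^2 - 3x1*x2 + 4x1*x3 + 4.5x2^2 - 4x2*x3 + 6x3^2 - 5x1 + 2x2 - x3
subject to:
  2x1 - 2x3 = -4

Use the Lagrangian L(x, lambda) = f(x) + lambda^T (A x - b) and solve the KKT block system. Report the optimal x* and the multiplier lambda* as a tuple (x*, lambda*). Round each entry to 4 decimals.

Form the Lagrangian:
  L(x, lambda) = (1/2) x^T Q x + c^T x + lambda^T (A x - b)
Stationarity (grad_x L = 0): Q x + c + A^T lambda = 0.
Primal feasibility: A x = b.

This gives the KKT block system:
  [ Q   A^T ] [ x     ]   [-c ]
  [ A    0  ] [ lambda ] = [ b ]

Solving the linear system:
  x*      = (-0.9897, -0.1031, 1.0103)
  lambda* = (3.7887)
  f(x*)   = 9.4433

x* = (-0.9897, -0.1031, 1.0103), lambda* = (3.7887)


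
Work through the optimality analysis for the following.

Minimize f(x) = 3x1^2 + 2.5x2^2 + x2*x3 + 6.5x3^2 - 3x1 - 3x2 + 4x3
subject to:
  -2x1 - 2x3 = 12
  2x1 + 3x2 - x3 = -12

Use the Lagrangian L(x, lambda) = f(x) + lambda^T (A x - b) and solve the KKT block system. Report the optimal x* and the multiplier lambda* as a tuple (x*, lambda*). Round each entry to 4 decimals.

Form the Lagrangian:
  L(x, lambda) = (1/2) x^T Q x + c^T x + lambda^T (A x - b)
Stationarity (grad_x L = 0): Q x + c + A^T lambda = 0.
Primal feasibility: A x = b.

This gives the KKT block system:
  [ Q   A^T ] [ x     ]   [-c ]
  [ A    0  ] [ lambda ] = [ b ]

Solving the linear system:
  x*      = (-4.4615, -1.5385, -1.5385)
  lambda* = (-10.8077, 4.0769)
  f(x*)   = 95.2308

x* = (-4.4615, -1.5385, -1.5385), lambda* = (-10.8077, 4.0769)


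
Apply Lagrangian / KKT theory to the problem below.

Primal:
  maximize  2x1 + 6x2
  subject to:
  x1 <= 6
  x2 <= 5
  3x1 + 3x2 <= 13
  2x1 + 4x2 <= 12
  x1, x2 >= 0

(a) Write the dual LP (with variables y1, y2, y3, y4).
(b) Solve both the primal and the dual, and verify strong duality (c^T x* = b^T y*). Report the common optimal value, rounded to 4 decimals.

The standard primal-dual pair for 'max c^T x s.t. A x <= b, x >= 0' is:
  Dual:  min b^T y  s.t.  A^T y >= c,  y >= 0.

So the dual LP is:
  minimize  6y1 + 5y2 + 13y3 + 12y4
  subject to:
    y1 + 3y3 + 2y4 >= 2
    y2 + 3y3 + 4y4 >= 6
    y1, y2, y3, y4 >= 0

Solving the primal: x* = (0, 3).
  primal value c^T x* = 18.
Solving the dual: y* = (0, 0, 0, 1.5).
  dual value b^T y* = 18.
Strong duality: c^T x* = b^T y*. Confirmed.

18


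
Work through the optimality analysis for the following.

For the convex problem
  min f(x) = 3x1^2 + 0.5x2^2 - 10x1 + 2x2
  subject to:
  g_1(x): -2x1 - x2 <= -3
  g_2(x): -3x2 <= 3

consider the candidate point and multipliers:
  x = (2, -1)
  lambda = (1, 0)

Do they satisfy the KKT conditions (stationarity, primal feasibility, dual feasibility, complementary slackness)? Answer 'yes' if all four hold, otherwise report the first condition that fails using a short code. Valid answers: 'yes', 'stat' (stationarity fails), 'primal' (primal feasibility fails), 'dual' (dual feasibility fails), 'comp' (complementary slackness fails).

Gradient of f: grad f(x) = Q x + c = (2, 1)
Constraint values g_i(x) = a_i^T x - b_i:
  g_1((2, -1)) = 0
  g_2((2, -1)) = 0
Stationarity residual: grad f(x) + sum_i lambda_i a_i = (0, 0)
  -> stationarity OK
Primal feasibility (all g_i <= 0): OK
Dual feasibility (all lambda_i >= 0): OK
Complementary slackness (lambda_i * g_i(x) = 0 for all i): OK

Verdict: yes, KKT holds.

yes


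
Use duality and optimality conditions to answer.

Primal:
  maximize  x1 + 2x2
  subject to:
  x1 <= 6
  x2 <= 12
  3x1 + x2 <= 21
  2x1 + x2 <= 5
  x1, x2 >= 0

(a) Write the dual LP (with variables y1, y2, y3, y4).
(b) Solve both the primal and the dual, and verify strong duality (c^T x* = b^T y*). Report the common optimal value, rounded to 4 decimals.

The standard primal-dual pair for 'max c^T x s.t. A x <= b, x >= 0' is:
  Dual:  min b^T y  s.t.  A^T y >= c,  y >= 0.

So the dual LP is:
  minimize  6y1 + 12y2 + 21y3 + 5y4
  subject to:
    y1 + 3y3 + 2y4 >= 1
    y2 + y3 + y4 >= 2
    y1, y2, y3, y4 >= 0

Solving the primal: x* = (0, 5).
  primal value c^T x* = 10.
Solving the dual: y* = (0, 0, 0, 2).
  dual value b^T y* = 10.
Strong duality: c^T x* = b^T y*. Confirmed.

10


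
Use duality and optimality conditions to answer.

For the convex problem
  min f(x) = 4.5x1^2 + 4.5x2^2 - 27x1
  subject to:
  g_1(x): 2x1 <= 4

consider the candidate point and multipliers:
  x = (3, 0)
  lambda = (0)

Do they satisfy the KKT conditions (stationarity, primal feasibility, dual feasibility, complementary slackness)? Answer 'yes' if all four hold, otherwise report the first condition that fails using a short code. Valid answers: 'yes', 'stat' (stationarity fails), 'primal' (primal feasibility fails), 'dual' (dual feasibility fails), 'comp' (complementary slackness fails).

Gradient of f: grad f(x) = Q x + c = (0, 0)
Constraint values g_i(x) = a_i^T x - b_i:
  g_1((3, 0)) = 2
Stationarity residual: grad f(x) + sum_i lambda_i a_i = (0, 0)
  -> stationarity OK
Primal feasibility (all g_i <= 0): FAILS
Dual feasibility (all lambda_i >= 0): OK
Complementary slackness (lambda_i * g_i(x) = 0 for all i): OK

Verdict: the first failing condition is primal_feasibility -> primal.

primal


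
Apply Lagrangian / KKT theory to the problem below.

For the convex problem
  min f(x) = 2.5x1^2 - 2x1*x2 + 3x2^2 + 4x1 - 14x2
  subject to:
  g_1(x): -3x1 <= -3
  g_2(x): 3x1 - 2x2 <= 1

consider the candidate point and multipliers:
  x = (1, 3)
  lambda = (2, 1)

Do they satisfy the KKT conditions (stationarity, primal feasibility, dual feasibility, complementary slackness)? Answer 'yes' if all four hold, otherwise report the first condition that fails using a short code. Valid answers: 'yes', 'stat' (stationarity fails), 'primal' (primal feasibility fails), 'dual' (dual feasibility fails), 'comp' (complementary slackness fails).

Gradient of f: grad f(x) = Q x + c = (3, 2)
Constraint values g_i(x) = a_i^T x - b_i:
  g_1((1, 3)) = 0
  g_2((1, 3)) = -4
Stationarity residual: grad f(x) + sum_i lambda_i a_i = (0, 0)
  -> stationarity OK
Primal feasibility (all g_i <= 0): OK
Dual feasibility (all lambda_i >= 0): OK
Complementary slackness (lambda_i * g_i(x) = 0 for all i): FAILS

Verdict: the first failing condition is complementary_slackness -> comp.

comp


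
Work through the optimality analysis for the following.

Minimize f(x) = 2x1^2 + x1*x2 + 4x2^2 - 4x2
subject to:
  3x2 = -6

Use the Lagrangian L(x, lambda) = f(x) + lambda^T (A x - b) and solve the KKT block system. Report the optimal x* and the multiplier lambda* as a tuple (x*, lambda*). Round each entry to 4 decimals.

Form the Lagrangian:
  L(x, lambda) = (1/2) x^T Q x + c^T x + lambda^T (A x - b)
Stationarity (grad_x L = 0): Q x + c + A^T lambda = 0.
Primal feasibility: A x = b.

This gives the KKT block system:
  [ Q   A^T ] [ x     ]   [-c ]
  [ A    0  ] [ lambda ] = [ b ]

Solving the linear system:
  x*      = (0.5, -2)
  lambda* = (6.5)
  f(x*)   = 23.5

x* = (0.5, -2), lambda* = (6.5)


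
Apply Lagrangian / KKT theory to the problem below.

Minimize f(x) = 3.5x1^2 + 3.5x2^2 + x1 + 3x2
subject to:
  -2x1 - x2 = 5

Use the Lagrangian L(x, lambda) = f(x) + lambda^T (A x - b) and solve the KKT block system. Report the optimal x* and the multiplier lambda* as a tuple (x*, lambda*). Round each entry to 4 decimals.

Form the Lagrangian:
  L(x, lambda) = (1/2) x^T Q x + c^T x + lambda^T (A x - b)
Stationarity (grad_x L = 0): Q x + c + A^T lambda = 0.
Primal feasibility: A x = b.

This gives the KKT block system:
  [ Q   A^T ] [ x     ]   [-c ]
  [ A    0  ] [ lambda ] = [ b ]

Solving the linear system:
  x*      = (-1.8571, -1.2857)
  lambda* = (-6)
  f(x*)   = 12.1429

x* = (-1.8571, -1.2857), lambda* = (-6)


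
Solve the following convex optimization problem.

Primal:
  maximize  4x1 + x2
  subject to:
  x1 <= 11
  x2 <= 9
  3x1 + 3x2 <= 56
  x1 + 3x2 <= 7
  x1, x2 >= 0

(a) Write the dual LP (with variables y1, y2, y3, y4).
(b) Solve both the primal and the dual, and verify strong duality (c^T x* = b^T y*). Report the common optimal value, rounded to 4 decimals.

The standard primal-dual pair for 'max c^T x s.t. A x <= b, x >= 0' is:
  Dual:  min b^T y  s.t.  A^T y >= c,  y >= 0.

So the dual LP is:
  minimize  11y1 + 9y2 + 56y3 + 7y4
  subject to:
    y1 + 3y3 + y4 >= 4
    y2 + 3y3 + 3y4 >= 1
    y1, y2, y3, y4 >= 0

Solving the primal: x* = (7, 0).
  primal value c^T x* = 28.
Solving the dual: y* = (0, 0, 0, 4).
  dual value b^T y* = 28.
Strong duality: c^T x* = b^T y*. Confirmed.

28


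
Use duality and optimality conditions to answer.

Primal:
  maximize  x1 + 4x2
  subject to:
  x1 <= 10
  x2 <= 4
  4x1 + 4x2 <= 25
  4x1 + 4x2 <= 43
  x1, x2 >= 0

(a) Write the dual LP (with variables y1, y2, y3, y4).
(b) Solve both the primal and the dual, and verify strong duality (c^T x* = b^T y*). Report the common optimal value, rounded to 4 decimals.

The standard primal-dual pair for 'max c^T x s.t. A x <= b, x >= 0' is:
  Dual:  min b^T y  s.t.  A^T y >= c,  y >= 0.

So the dual LP is:
  minimize  10y1 + 4y2 + 25y3 + 43y4
  subject to:
    y1 + 4y3 + 4y4 >= 1
    y2 + 4y3 + 4y4 >= 4
    y1, y2, y3, y4 >= 0

Solving the primal: x* = (2.25, 4).
  primal value c^T x* = 18.25.
Solving the dual: y* = (0, 3, 0.25, 0).
  dual value b^T y* = 18.25.
Strong duality: c^T x* = b^T y*. Confirmed.

18.25


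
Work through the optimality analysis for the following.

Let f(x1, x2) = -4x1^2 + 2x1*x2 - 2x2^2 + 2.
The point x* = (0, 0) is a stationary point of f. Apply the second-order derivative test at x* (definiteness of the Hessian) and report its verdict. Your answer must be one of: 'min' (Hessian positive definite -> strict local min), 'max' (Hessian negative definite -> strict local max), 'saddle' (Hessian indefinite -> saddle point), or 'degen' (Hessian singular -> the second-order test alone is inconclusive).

Compute the Hessian H = grad^2 f:
  H = [[-8, 2], [2, -4]]
Verify stationarity: grad f(x*) = H x* + g = (0, 0).
Eigenvalues of H: -8.8284, -3.1716.
Both eigenvalues < 0, so H is negative definite -> x* is a strict local max.

max


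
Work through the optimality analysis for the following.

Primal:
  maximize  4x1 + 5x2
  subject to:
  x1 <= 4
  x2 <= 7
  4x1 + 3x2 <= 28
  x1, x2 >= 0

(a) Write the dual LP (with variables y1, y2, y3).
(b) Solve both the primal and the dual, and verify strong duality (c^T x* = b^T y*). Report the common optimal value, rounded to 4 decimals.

The standard primal-dual pair for 'max c^T x s.t. A x <= b, x >= 0' is:
  Dual:  min b^T y  s.t.  A^T y >= c,  y >= 0.

So the dual LP is:
  minimize  4y1 + 7y2 + 28y3
  subject to:
    y1 + 4y3 >= 4
    y2 + 3y3 >= 5
    y1, y2, y3 >= 0

Solving the primal: x* = (1.75, 7).
  primal value c^T x* = 42.
Solving the dual: y* = (0, 2, 1).
  dual value b^T y* = 42.
Strong duality: c^T x* = b^T y*. Confirmed.

42


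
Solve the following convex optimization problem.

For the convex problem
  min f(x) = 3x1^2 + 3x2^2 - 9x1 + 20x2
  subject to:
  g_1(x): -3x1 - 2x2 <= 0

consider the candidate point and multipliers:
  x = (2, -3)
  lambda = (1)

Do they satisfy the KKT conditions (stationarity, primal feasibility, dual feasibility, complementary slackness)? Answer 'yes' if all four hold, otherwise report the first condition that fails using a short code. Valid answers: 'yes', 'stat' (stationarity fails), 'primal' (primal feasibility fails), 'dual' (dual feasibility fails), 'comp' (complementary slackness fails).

Gradient of f: grad f(x) = Q x + c = (3, 2)
Constraint values g_i(x) = a_i^T x - b_i:
  g_1((2, -3)) = 0
Stationarity residual: grad f(x) + sum_i lambda_i a_i = (0, 0)
  -> stationarity OK
Primal feasibility (all g_i <= 0): OK
Dual feasibility (all lambda_i >= 0): OK
Complementary slackness (lambda_i * g_i(x) = 0 for all i): OK

Verdict: yes, KKT holds.

yes


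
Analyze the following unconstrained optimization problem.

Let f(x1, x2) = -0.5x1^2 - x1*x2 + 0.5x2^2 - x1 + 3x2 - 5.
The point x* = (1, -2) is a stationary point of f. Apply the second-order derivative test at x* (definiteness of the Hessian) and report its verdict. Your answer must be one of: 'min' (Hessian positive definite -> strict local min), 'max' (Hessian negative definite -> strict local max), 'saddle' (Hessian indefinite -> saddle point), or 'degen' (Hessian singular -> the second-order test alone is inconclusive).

Compute the Hessian H = grad^2 f:
  H = [[-1, -1], [-1, 1]]
Verify stationarity: grad f(x*) = H x* + g = (0, 0).
Eigenvalues of H: -1.4142, 1.4142.
Eigenvalues have mixed signs, so H is indefinite -> x* is a saddle point.

saddle


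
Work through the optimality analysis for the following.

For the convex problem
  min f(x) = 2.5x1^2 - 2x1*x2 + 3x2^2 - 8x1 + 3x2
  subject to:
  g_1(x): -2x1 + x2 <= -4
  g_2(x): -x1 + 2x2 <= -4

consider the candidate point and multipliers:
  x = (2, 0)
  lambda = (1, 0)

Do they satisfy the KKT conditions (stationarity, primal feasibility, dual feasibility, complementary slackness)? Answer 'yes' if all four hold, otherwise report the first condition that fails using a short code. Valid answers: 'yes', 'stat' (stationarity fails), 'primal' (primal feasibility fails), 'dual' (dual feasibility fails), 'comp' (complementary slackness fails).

Gradient of f: grad f(x) = Q x + c = (2, -1)
Constraint values g_i(x) = a_i^T x - b_i:
  g_1((2, 0)) = 0
  g_2((2, 0)) = 2
Stationarity residual: grad f(x) + sum_i lambda_i a_i = (0, 0)
  -> stationarity OK
Primal feasibility (all g_i <= 0): FAILS
Dual feasibility (all lambda_i >= 0): OK
Complementary slackness (lambda_i * g_i(x) = 0 for all i): OK

Verdict: the first failing condition is primal_feasibility -> primal.

primal


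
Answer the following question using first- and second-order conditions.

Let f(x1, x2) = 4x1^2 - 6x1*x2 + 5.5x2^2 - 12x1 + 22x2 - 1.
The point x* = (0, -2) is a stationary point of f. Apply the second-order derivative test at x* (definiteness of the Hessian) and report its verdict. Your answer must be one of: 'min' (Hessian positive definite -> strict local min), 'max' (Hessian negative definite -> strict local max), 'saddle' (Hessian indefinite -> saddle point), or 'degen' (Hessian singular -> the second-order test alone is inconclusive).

Compute the Hessian H = grad^2 f:
  H = [[8, -6], [-6, 11]]
Verify stationarity: grad f(x*) = H x* + g = (0, 0).
Eigenvalues of H: 3.3153, 15.6847.
Both eigenvalues > 0, so H is positive definite -> x* is a strict local min.

min


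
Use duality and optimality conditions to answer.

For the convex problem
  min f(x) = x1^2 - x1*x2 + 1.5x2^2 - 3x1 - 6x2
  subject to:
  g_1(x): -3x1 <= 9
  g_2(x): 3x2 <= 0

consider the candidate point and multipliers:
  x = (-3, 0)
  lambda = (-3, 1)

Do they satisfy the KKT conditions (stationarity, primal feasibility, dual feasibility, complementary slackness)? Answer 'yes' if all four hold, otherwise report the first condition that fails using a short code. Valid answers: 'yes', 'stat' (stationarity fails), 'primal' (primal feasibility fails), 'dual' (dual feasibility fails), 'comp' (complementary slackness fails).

Gradient of f: grad f(x) = Q x + c = (-9, -3)
Constraint values g_i(x) = a_i^T x - b_i:
  g_1((-3, 0)) = 0
  g_2((-3, 0)) = 0
Stationarity residual: grad f(x) + sum_i lambda_i a_i = (0, 0)
  -> stationarity OK
Primal feasibility (all g_i <= 0): OK
Dual feasibility (all lambda_i >= 0): FAILS
Complementary slackness (lambda_i * g_i(x) = 0 for all i): OK

Verdict: the first failing condition is dual_feasibility -> dual.

dual


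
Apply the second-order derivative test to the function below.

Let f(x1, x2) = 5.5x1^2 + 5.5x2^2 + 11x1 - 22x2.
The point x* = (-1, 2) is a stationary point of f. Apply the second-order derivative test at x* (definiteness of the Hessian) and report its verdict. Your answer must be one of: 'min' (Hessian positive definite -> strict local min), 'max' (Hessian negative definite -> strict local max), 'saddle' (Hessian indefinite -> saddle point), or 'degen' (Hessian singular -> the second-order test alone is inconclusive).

Compute the Hessian H = grad^2 f:
  H = [[11, 0], [0, 11]]
Verify stationarity: grad f(x*) = H x* + g = (0, 0).
Eigenvalues of H: 11, 11.
Both eigenvalues > 0, so H is positive definite -> x* is a strict local min.

min


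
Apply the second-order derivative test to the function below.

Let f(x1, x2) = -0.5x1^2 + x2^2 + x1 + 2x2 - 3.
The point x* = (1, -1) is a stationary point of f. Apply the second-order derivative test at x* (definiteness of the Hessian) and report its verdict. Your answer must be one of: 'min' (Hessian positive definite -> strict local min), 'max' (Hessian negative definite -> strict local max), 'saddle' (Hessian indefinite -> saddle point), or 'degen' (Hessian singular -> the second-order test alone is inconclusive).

Compute the Hessian H = grad^2 f:
  H = [[-1, 0], [0, 2]]
Verify stationarity: grad f(x*) = H x* + g = (0, 0).
Eigenvalues of H: -1, 2.
Eigenvalues have mixed signs, so H is indefinite -> x* is a saddle point.

saddle


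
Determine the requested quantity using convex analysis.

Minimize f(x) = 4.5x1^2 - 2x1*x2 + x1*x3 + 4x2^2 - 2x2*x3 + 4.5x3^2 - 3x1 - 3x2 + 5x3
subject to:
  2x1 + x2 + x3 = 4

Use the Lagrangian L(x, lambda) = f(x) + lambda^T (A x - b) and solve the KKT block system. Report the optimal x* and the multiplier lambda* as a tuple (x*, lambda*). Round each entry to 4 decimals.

Form the Lagrangian:
  L(x, lambda) = (1/2) x^T Q x + c^T x + lambda^T (A x - b)
Stationarity (grad_x L = 0): Q x + c + A^T lambda = 0.
Primal feasibility: A x = b.

This gives the KKT block system:
  [ Q   A^T ] [ x     ]   [-c ]
  [ A    0  ] [ lambda ] = [ b ]

Solving the linear system:
  x*      = (1.426, 1.186, -0.038)
  lambda* = (-3.712)
  f(x*)   = 3.411

x* = (1.426, 1.186, -0.038), lambda* = (-3.712)


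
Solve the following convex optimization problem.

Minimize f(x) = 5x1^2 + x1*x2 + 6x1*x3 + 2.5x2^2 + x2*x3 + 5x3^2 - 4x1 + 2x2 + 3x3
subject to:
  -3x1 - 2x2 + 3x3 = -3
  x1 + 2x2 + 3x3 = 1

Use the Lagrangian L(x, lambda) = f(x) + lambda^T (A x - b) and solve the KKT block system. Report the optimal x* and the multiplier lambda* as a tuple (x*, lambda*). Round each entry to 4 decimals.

Form the Lagrangian:
  L(x, lambda) = (1/2) x^T Q x + c^T x + lambda^T (A x - b)
Stationarity (grad_x L = 0): Q x + c + A^T lambda = 0.
Primal feasibility: A x = b.

This gives the KKT block system:
  [ Q   A^T ] [ x     ]   [-c ]
  [ A    0  ] [ lambda ] = [ b ]

Solving the linear system:
  x*      = (0.6561, 0.3439, -0.1146)
  lambda* = (0.043, -2.0876)
  f(x*)   = -0.0318

x* = (0.6561, 0.3439, -0.1146), lambda* = (0.043, -2.0876)


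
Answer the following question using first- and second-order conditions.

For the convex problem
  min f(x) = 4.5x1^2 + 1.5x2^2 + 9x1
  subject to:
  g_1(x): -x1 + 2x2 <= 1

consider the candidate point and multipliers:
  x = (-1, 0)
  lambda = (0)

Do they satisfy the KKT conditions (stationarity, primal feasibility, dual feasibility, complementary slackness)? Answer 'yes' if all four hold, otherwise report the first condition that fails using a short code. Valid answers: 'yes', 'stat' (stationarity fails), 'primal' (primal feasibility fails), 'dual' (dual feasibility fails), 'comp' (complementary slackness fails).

Gradient of f: grad f(x) = Q x + c = (0, 0)
Constraint values g_i(x) = a_i^T x - b_i:
  g_1((-1, 0)) = 0
Stationarity residual: grad f(x) + sum_i lambda_i a_i = (0, 0)
  -> stationarity OK
Primal feasibility (all g_i <= 0): OK
Dual feasibility (all lambda_i >= 0): OK
Complementary slackness (lambda_i * g_i(x) = 0 for all i): OK

Verdict: yes, KKT holds.

yes


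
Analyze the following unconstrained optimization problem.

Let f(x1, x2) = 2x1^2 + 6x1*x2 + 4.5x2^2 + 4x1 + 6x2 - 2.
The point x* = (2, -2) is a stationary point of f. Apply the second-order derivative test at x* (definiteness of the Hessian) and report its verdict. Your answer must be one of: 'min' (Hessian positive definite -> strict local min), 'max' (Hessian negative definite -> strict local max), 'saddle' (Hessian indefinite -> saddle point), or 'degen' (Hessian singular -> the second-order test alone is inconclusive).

Compute the Hessian H = grad^2 f:
  H = [[4, 6], [6, 9]]
Verify stationarity: grad f(x*) = H x* + g = (0, 0).
Eigenvalues of H: 0, 13.
H has a zero eigenvalue (singular; positive semidefinite but not definite), so H is neither positive definite, negative definite, nor indefinite. The second-order test alone is inconclusive -> degen.
(Indeed, f is constant along the null direction of H through x*, so x* is not a strict local extremum.)

degen


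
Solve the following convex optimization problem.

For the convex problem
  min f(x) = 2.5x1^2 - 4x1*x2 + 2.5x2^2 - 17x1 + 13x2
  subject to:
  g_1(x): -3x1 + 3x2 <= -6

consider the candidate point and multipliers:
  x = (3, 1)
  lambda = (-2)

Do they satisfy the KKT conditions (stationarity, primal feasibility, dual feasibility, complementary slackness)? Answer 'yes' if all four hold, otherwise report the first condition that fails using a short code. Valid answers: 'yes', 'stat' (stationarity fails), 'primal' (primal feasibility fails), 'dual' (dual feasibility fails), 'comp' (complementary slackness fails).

Gradient of f: grad f(x) = Q x + c = (-6, 6)
Constraint values g_i(x) = a_i^T x - b_i:
  g_1((3, 1)) = 0
Stationarity residual: grad f(x) + sum_i lambda_i a_i = (0, 0)
  -> stationarity OK
Primal feasibility (all g_i <= 0): OK
Dual feasibility (all lambda_i >= 0): FAILS
Complementary slackness (lambda_i * g_i(x) = 0 for all i): OK

Verdict: the first failing condition is dual_feasibility -> dual.

dual


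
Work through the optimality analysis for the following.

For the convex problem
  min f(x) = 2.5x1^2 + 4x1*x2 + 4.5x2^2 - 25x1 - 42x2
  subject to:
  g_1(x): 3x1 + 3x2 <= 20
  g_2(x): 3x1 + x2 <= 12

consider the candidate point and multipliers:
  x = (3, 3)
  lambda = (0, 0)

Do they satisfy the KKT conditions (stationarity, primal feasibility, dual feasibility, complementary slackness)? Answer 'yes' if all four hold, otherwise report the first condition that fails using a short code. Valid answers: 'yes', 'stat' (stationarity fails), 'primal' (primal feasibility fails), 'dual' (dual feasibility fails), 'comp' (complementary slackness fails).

Gradient of f: grad f(x) = Q x + c = (2, -3)
Constraint values g_i(x) = a_i^T x - b_i:
  g_1((3, 3)) = -2
  g_2((3, 3)) = 0
Stationarity residual: grad f(x) + sum_i lambda_i a_i = (2, -3)
  -> stationarity FAILS
Primal feasibility (all g_i <= 0): OK
Dual feasibility (all lambda_i >= 0): OK
Complementary slackness (lambda_i * g_i(x) = 0 for all i): OK

Verdict: the first failing condition is stationarity -> stat.

stat


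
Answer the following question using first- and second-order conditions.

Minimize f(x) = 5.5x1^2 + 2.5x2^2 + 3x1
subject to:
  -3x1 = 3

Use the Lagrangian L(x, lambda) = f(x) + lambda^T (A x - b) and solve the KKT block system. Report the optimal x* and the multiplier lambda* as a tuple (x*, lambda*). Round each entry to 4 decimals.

Form the Lagrangian:
  L(x, lambda) = (1/2) x^T Q x + c^T x + lambda^T (A x - b)
Stationarity (grad_x L = 0): Q x + c + A^T lambda = 0.
Primal feasibility: A x = b.

This gives the KKT block system:
  [ Q   A^T ] [ x     ]   [-c ]
  [ A    0  ] [ lambda ] = [ b ]

Solving the linear system:
  x*      = (-1, 0)
  lambda* = (-2.6667)
  f(x*)   = 2.5

x* = (-1, 0), lambda* = (-2.6667)


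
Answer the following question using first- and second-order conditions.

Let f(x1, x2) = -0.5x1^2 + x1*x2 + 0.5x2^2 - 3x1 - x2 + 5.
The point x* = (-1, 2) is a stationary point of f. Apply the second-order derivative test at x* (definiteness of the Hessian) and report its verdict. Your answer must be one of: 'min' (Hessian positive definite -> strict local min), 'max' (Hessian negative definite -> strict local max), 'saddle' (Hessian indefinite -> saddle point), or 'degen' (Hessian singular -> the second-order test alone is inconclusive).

Compute the Hessian H = grad^2 f:
  H = [[-1, 1], [1, 1]]
Verify stationarity: grad f(x*) = H x* + g = (0, 0).
Eigenvalues of H: -1.4142, 1.4142.
Eigenvalues have mixed signs, so H is indefinite -> x* is a saddle point.

saddle


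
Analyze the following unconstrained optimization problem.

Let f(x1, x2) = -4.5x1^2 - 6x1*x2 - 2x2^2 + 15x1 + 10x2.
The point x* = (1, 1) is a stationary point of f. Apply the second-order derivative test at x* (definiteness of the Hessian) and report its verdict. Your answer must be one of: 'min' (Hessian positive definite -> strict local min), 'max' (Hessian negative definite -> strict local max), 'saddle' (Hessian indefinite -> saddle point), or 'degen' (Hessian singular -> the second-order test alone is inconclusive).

Compute the Hessian H = grad^2 f:
  H = [[-9, -6], [-6, -4]]
Verify stationarity: grad f(x*) = H x* + g = (0, 0).
Eigenvalues of H: -13, 0.
H has a zero eigenvalue (singular; negative semidefinite but not definite), so H is neither positive definite, negative definite, nor indefinite. The second-order test alone is inconclusive -> degen.
(Indeed, f is constant along the null direction of H through x*, so x* is not a strict local extremum.)

degen


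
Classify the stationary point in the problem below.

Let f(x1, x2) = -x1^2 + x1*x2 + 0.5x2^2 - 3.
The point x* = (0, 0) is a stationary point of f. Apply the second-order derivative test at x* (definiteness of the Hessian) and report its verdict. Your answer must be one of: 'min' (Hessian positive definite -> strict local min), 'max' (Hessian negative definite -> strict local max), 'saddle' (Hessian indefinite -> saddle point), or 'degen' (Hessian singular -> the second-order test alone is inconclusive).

Compute the Hessian H = grad^2 f:
  H = [[-2, 1], [1, 1]]
Verify stationarity: grad f(x*) = H x* + g = (0, 0).
Eigenvalues of H: -2.3028, 1.3028.
Eigenvalues have mixed signs, so H is indefinite -> x* is a saddle point.

saddle
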